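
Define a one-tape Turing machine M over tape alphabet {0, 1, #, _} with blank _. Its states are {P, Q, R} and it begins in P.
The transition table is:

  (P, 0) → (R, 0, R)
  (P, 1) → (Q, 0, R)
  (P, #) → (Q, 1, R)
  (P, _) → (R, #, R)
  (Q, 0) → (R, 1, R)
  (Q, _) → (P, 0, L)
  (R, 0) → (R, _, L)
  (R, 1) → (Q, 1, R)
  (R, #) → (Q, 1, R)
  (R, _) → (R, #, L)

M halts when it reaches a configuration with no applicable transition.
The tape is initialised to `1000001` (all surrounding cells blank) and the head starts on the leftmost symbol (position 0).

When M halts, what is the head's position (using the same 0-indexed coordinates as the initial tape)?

8

P | [1]000001__   read 1 → write 0, move R, go to Q
Q | 0[0]00001__   read 0 → write 1, move R, go to R
R | 01[0]0001__   read 0 → write _, move L, go to R
R | 0[1]_0001__   read 1 → write 1, move R, go to Q
Q | 01[_]0001__   read _ → write 0, move L, go to P
P | 0[1]00001__   read 1 → write 0, move R, go to Q
Q | 00[0]0001__   read 0 → write 1, move R, go to R
R | 001[0]001__   read 0 → write _, move L, go to R
R | 00[1]_001__   read 1 → write 1, move R, go to Q
Q | 001[_]001__   read _ → write 0, move L, go to P
P | 00[1]0001__   read 1 → write 0, move R, go to Q
Q | 000[0]001__   read 0 → write 1, move R, go to R
R | 0001[0]01__   read 0 → write _, move L, go to R
R | 000[1]_01__   read 1 → write 1, move R, go to Q
Q | 0001[_]01__   read _ → write 0, move L, go to P
P | 000[1]001__   read 1 → write 0, move R, go to Q
Q | 0000[0]01__   read 0 → write 1, move R, go to R
R | 00001[0]1__   read 0 → write _, move L, go to R
R | 0000[1]_1__   read 1 → write 1, move R, go to Q
Q | 00001[_]1__   read _ → write 0, move L, go to P
P | 0000[1]01__   read 1 → write 0, move R, go to Q
Q | 00000[0]1__   read 0 → write 1, move R, go to R
R | 000001[1]__   read 1 → write 1, move R, go to Q
Q | 0000011[_]_   read _ → write 0, move L, go to P
P | 000001[1]0_   read 1 → write 0, move R, go to Q
Q | 0000010[0]_   read 0 → write 1, move R, go to R
R | 00000101[_]   read _ → write #, move L, go to R
R | 0000010[1]#   read 1 → write 1, move R, go to Q
Q | 00000101[#]
At halt the head is at cell 8.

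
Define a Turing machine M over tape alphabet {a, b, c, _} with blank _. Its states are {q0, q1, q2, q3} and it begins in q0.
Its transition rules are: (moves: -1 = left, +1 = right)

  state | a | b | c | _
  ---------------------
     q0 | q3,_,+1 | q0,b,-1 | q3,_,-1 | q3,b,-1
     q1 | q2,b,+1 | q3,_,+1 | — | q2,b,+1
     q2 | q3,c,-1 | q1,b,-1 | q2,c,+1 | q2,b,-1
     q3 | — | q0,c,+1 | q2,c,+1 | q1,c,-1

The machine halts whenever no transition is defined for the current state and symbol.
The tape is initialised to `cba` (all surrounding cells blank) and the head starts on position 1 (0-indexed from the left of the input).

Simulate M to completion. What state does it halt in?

state=q0 head=1 tape=__c[b]a   (q0,b)→(q0,b,-1)
state=q0 head=0 tape=__[c]ba   (q0,c)→(q3,_,-1)
state=q3 head=-1 tape=_[_]_ba   (q3,_)→(q1,c,-1)
state=q1 head=-2 tape=[_]c_ba   (q1,_)→(q2,b,+1)
state=q2 head=-1 tape=b[c]_ba   (q2,c)→(q2,c,+1)
state=q2 head=0 tape=bc[_]ba   (q2,_)→(q2,b,-1)
state=q2 head=-1 tape=b[c]bba   (q2,c)→(q2,c,+1)
state=q2 head=0 tape=bc[b]ba   (q2,b)→(q1,b,-1)
state=q1 head=-1 tape=b[c]bba
No transition is defined for (q1, c); M halts in state q1.

q1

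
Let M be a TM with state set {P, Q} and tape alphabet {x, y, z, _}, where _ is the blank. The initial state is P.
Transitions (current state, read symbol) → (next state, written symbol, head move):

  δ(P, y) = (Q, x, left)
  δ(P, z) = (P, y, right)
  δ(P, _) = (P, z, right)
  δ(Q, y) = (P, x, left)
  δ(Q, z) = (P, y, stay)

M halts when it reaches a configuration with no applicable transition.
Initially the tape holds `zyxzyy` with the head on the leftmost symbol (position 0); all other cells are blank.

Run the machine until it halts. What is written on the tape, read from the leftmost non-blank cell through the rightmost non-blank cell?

state=P head=0 tape=_[z]yxzyy   (P,z)→(P,y,right)
state=P head=1 tape=_y[y]xzyy   (P,y)→(Q,x,left)
state=Q head=0 tape=_[y]xxzyy   (Q,y)→(P,x,left)
state=P head=-1 tape=[_]xxxzyy   (P,_)→(P,z,right)
state=P head=0 tape=z[x]xxzyy
The non-blank tape span at halt is zxxxzyy.

zxxxzyy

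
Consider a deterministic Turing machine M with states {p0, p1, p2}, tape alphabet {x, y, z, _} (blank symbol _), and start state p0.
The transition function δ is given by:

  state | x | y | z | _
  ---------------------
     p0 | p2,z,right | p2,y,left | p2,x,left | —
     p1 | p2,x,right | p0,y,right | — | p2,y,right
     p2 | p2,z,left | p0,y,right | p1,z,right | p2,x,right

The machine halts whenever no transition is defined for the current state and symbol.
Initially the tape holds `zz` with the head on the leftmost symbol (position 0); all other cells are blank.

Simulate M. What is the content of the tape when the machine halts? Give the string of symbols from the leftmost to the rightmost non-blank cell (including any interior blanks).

p0 | __[z]z   read z → write x, move left, go to p2
p2 | _[_]xz   read _ → write x, move right, go to p2
p2 | _x[x]z   read x → write z, move left, go to p2
p2 | _[x]zz   read x → write z, move left, go to p2
p2 | [_]zzz   read _ → write x, move right, go to p2
p2 | x[z]zz   read z → write z, move right, go to p1
p1 | xz[z]z
The non-blank tape span at halt is xzzz.

xzzz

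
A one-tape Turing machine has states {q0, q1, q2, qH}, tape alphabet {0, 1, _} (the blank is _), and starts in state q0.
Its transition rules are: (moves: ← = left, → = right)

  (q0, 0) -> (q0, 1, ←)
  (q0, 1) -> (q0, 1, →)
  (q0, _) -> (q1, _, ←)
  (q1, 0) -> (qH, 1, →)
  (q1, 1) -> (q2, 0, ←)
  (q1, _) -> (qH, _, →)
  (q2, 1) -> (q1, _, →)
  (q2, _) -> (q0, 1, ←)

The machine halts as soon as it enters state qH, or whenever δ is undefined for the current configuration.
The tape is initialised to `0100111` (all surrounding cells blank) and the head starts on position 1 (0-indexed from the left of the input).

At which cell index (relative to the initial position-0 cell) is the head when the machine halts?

q0 | 0[1]00111_   read 1 → write 1, move →, go to q0
q0 | 01[0]0111_   read 0 → write 1, move ←, go to q0
q0 | 0[1]10111_   read 1 → write 1, move →, go to q0
q0 | 01[1]0111_   read 1 → write 1, move →, go to q0
q0 | 011[0]111_   read 0 → write 1, move ←, go to q0
q0 | 01[1]1111_   read 1 → write 1, move →, go to q0
q0 | 011[1]111_   read 1 → write 1, move →, go to q0
q0 | 0111[1]11_   read 1 → write 1, move →, go to q0
q0 | 01111[1]1_   read 1 → write 1, move →, go to q0
q0 | 011111[1]_   read 1 → write 1, move →, go to q0
q0 | 0111111[_]   read _ → write _, move ←, go to q1
q1 | 011111[1]_   read 1 → write 0, move ←, go to q2
q2 | 01111[1]0_   read 1 → write _, move →, go to q1
q1 | 01111_[0]_   read 0 → write 1, move →, go to qH
qH | 01111_1[_]
At halt the head is at cell 7.

7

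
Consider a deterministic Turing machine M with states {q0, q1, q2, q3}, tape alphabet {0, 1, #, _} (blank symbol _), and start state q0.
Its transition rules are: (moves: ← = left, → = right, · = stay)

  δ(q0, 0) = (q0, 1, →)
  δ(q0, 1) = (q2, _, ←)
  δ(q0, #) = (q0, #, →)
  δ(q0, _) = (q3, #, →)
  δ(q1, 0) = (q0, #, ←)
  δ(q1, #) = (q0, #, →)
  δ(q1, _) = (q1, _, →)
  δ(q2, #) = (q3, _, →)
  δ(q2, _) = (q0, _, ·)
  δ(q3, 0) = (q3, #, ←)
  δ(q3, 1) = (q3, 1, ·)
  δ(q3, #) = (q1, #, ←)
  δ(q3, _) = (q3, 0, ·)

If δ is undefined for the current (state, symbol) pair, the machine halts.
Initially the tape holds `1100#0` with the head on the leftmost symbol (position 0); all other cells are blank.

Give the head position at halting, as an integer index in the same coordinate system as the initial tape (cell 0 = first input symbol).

5

state=q0 head=0 tape=__[1]100#0__   (q0,1)→(q2,_,←)
state=q2 head=-1 tape=_[_]_100#0__   (q2,_)→(q0,_,·)
state=q0 head=-1 tape=_[_]_100#0__   (q0,_)→(q3,#,→)
state=q3 head=0 tape=_#[_]100#0__   (q3,_)→(q3,0,·)
state=q3 head=0 tape=_#[0]100#0__   (q3,0)→(q3,#,←)
state=q3 head=-1 tape=_[#]#100#0__   (q3,#)→(q1,#,←)
state=q1 head=-2 tape=[_]##100#0__   (q1,_)→(q1,_,→)
state=q1 head=-1 tape=_[#]#100#0__   (q1,#)→(q0,#,→)
state=q0 head=0 tape=_#[#]100#0__   (q0,#)→(q0,#,→)
state=q0 head=1 tape=_##[1]00#0__   (q0,1)→(q2,_,←)
state=q2 head=0 tape=_#[#]_00#0__   (q2,#)→(q3,_,→)
state=q3 head=1 tape=_#_[_]00#0__   (q3,_)→(q3,0,·)
state=q3 head=1 tape=_#_[0]00#0__   (q3,0)→(q3,#,←)
state=q3 head=0 tape=_#[_]#00#0__   (q3,_)→(q3,0,·)
state=q3 head=0 tape=_#[0]#00#0__   (q3,0)→(q3,#,←)
state=q3 head=-1 tape=_[#]##00#0__   (q3,#)→(q1,#,←)
state=q1 head=-2 tape=[_]###00#0__   (q1,_)→(q1,_,→)
state=q1 head=-1 tape=_[#]##00#0__   (q1,#)→(q0,#,→)
state=q0 head=0 tape=_#[#]#00#0__   (q0,#)→(q0,#,→)
state=q0 head=1 tape=_##[#]00#0__   (q0,#)→(q0,#,→)
state=q0 head=2 tape=_###[0]0#0__   (q0,0)→(q0,1,→)
state=q0 head=3 tape=_###1[0]#0__   (q0,0)→(q0,1,→)
state=q0 head=4 tape=_###11[#]0__   (q0,#)→(q0,#,→)
state=q0 head=5 tape=_###11#[0]__   (q0,0)→(q0,1,→)
state=q0 head=6 tape=_###11#1[_]_   (q0,_)→(q3,#,→)
state=q3 head=7 tape=_###11#1#[_]   (q3,_)→(q3,0,·)
state=q3 head=7 tape=_###11#1#[0]   (q3,0)→(q3,#,←)
state=q3 head=6 tape=_###11#1[#]#   (q3,#)→(q1,#,←)
state=q1 head=5 tape=_###11#[1]##
At halt the head is at cell 5.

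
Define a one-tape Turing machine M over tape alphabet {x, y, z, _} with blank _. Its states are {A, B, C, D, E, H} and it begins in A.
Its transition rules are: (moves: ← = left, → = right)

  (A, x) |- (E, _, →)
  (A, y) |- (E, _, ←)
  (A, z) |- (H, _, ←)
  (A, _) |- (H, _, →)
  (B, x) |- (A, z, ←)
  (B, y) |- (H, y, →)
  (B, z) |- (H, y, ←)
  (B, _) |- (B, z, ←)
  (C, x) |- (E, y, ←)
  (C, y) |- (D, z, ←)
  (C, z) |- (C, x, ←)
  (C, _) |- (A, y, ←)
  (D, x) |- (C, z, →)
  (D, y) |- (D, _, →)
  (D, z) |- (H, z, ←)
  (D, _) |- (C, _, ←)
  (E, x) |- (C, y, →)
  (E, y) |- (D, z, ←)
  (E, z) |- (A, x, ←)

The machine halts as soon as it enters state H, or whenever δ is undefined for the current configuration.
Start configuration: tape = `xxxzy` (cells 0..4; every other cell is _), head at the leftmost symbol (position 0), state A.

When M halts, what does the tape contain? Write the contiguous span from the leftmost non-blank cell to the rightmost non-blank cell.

state=A head=0 tape=__[x]xxzy   (A,x)→(E,_,→)
state=E head=1 tape=___[x]xzy   (E,x)→(C,y,→)
state=C head=2 tape=___y[x]zy   (C,x)→(E,y,←)
state=E head=1 tape=___[y]yzy   (E,y)→(D,z,←)
state=D head=0 tape=__[_]zyzy   (D,_)→(C,_,←)
state=C head=-1 tape=_[_]_zyzy   (C,_)→(A,y,←)
state=A head=-2 tape=[_]y_zyzy   (A,_)→(H,_,→)
state=H head=-1 tape=_[y]_zyzy
The non-blank tape span at halt is y_zyzy.

y_zyzy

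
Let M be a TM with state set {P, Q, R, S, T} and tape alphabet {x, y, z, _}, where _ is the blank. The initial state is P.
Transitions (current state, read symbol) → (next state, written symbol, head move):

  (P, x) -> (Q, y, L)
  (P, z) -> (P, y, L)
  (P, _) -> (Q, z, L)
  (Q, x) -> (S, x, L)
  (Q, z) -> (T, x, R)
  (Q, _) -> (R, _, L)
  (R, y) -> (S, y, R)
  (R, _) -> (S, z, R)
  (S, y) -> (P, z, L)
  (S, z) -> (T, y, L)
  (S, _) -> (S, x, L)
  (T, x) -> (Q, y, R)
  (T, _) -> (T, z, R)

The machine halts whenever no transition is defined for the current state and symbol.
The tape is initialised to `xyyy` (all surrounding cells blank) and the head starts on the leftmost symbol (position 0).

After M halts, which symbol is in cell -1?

x

state=P head=0 tape=___[x]yyy   (P,x)→(Q,y,L)
state=Q head=-1 tape=__[_]yyyy   (Q,_)→(R,_,L)
state=R head=-2 tape=_[_]_yyyy   (R,_)→(S,z,R)
state=S head=-1 tape=_z[_]yyyy   (S,_)→(S,x,L)
state=S head=-2 tape=_[z]xyyyy   (S,z)→(T,y,L)
state=T head=-3 tape=[_]yxyyyy   (T,_)→(T,z,R)
state=T head=-2 tape=z[y]xyyyy
Cell -1 holds x when M halts.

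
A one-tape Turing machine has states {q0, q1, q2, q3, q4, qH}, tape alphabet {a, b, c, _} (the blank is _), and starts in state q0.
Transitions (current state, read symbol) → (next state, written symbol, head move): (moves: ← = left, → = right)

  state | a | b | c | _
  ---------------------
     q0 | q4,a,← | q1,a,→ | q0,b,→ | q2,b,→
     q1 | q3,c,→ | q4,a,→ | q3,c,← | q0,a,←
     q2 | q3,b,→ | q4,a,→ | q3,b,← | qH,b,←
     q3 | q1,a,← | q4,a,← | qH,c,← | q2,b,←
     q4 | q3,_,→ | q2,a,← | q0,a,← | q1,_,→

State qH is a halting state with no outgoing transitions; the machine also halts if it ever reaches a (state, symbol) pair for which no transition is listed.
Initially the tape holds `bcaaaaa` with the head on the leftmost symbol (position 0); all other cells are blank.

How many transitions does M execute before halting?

10

q0 | __[b]caaaaa   read b → write a, move →, go to q1
q1 | __a[c]aaaaa   read c → write c, move ←, go to q3
q3 | __[a]caaaaa   read a → write a, move ←, go to q1
q1 | _[_]acaaaaa   read _ → write a, move ←, go to q0
q0 | [_]aacaaaaa   read _ → write b, move →, go to q2
q2 | b[a]acaaaaa   read a → write b, move →, go to q3
q3 | bb[a]caaaaa   read a → write a, move ←, go to q1
q1 | b[b]acaaaaa   read b → write a, move →, go to q4
q4 | ba[a]caaaaa   read a → write _, move →, go to q3
q3 | ba_[c]aaaaa   read c → write c, move ←, go to qH
qH | ba[_]caaaaa
M halts after 10 transitions.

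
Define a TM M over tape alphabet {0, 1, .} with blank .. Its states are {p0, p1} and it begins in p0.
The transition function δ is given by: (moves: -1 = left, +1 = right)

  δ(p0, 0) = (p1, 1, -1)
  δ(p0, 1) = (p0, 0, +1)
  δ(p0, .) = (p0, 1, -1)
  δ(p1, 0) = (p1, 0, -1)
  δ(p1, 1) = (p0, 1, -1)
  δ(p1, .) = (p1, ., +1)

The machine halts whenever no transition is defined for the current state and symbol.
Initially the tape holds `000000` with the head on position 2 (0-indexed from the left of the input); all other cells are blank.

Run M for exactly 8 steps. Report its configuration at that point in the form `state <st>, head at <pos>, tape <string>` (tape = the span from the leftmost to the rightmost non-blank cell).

state p1, head at 0, tape 001000

p0 | .00[0]000   read 0 → write 1, move -1, go to p1
p1 | .0[0]1000   read 0 → write 0, move -1, go to p1
p1 | .[0]01000   read 0 → write 0, move -1, go to p1
p1 | [.]001000   read . → write ., move +1, go to p1
p1 | .[0]01000   read 0 → write 0, move -1, go to p1
p1 | [.]001000   read . → write ., move +1, go to p1
p1 | .[0]01000   read 0 → write 0, move -1, go to p1
p1 | [.]001000   read . → write ., move +1, go to p1
p1 | .[0]01000
After 8 steps: state p1, head at 0, tape 001000.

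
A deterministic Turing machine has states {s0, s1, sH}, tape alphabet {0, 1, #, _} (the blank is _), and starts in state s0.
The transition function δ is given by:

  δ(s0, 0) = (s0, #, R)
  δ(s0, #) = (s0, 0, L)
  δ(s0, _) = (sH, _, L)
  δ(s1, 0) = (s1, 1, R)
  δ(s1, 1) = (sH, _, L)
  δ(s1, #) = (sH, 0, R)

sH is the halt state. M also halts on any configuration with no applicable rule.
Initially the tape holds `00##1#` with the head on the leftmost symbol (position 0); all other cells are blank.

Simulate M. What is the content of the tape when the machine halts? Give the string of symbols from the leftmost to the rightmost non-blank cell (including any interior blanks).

s0 | __[0]0##1#   read 0 → write #, move R, go to s0
s0 | __#[0]##1#   read 0 → write #, move R, go to s0
s0 | __##[#]#1#   read # → write 0, move L, go to s0
s0 | __#[#]0#1#   read # → write 0, move L, go to s0
s0 | __[#]00#1#   read # → write 0, move L, go to s0
s0 | _[_]000#1#   read _ → write _, move L, go to sH
sH | [_]_000#1#
The non-blank tape span at halt is 000#1#.

000#1#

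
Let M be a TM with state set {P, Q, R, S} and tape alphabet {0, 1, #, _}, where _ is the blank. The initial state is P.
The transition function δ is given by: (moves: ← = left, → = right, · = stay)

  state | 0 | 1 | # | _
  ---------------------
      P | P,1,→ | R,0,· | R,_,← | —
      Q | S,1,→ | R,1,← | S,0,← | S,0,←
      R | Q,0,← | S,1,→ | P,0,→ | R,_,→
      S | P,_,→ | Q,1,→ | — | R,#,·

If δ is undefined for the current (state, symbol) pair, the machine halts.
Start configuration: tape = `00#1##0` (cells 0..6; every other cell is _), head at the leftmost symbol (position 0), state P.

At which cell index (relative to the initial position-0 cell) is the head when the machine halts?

7

P | [0]0#1##0_   read 0 → write 1, move →, go to P
P | 1[0]#1##0_   read 0 → write 1, move →, go to P
P | 11[#]1##0_   read # → write _, move ←, go to R
R | 1[1]_1##0_   read 1 → write 1, move →, go to S
S | 11[_]1##0_   read _ → write #, move ·, go to R
R | 11[#]1##0_   read # → write 0, move →, go to P
P | 110[1]##0_   read 1 → write 0, move ·, go to R
R | 110[0]##0_   read 0 → write 0, move ←, go to Q
Q | 11[0]0##0_   read 0 → write 1, move →, go to S
S | 111[0]##0_   read 0 → write _, move →, go to P
P | 111_[#]#0_   read # → write _, move ←, go to R
R | 111[_]_#0_   read _ → write _, move →, go to R
R | 111_[_]#0_   read _ → write _, move →, go to R
R | 111__[#]0_   read # → write 0, move →, go to P
P | 111__0[0]_   read 0 → write 1, move →, go to P
P | 111__01[_]
At halt the head is at cell 7.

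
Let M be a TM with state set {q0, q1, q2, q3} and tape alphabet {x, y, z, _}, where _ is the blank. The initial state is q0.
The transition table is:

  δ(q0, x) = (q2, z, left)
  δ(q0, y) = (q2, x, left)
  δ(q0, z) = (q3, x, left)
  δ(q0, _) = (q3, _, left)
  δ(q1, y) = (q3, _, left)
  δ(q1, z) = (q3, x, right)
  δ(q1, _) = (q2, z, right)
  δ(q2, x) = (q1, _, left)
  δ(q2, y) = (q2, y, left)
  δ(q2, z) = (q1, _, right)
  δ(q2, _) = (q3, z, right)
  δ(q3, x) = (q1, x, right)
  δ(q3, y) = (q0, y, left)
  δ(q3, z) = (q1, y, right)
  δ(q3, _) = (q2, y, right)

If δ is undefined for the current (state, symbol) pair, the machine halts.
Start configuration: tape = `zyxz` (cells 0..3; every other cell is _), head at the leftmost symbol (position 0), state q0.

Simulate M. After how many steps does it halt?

state=q0 head=0 tape=___[z]yxz   (q0,z)→(q3,x,left)
state=q3 head=-1 tape=__[_]xyxz   (q3,_)→(q2,y,right)
state=q2 head=0 tape=__y[x]yxz   (q2,x)→(q1,_,left)
state=q1 head=-1 tape=__[y]_yxz   (q1,y)→(q3,_,left)
state=q3 head=-2 tape=_[_]__yxz   (q3,_)→(q2,y,right)
state=q2 head=-1 tape=_y[_]_yxz   (q2,_)→(q3,z,right)
state=q3 head=0 tape=_yz[_]yxz   (q3,_)→(q2,y,right)
state=q2 head=1 tape=_yzy[y]xz   (q2,y)→(q2,y,left)
state=q2 head=0 tape=_yz[y]yxz   (q2,y)→(q2,y,left)
state=q2 head=-1 tape=_y[z]yyxz   (q2,z)→(q1,_,right)
state=q1 head=0 tape=_y_[y]yxz   (q1,y)→(q3,_,left)
state=q3 head=-1 tape=_y[_]_yxz   (q3,_)→(q2,y,right)
state=q2 head=0 tape=_yy[_]yxz   (q2,_)→(q3,z,right)
state=q3 head=1 tape=_yyz[y]xz   (q3,y)→(q0,y,left)
state=q0 head=0 tape=_yy[z]yxz   (q0,z)→(q3,x,left)
state=q3 head=-1 tape=_y[y]xyxz   (q3,y)→(q0,y,left)
state=q0 head=-2 tape=_[y]yxyxz   (q0,y)→(q2,x,left)
state=q2 head=-3 tape=[_]xyxyxz   (q2,_)→(q3,z,right)
state=q3 head=-2 tape=z[x]yxyxz   (q3,x)→(q1,x,right)
state=q1 head=-1 tape=zx[y]xyxz   (q1,y)→(q3,_,left)
state=q3 head=-2 tape=z[x]_xyxz   (q3,x)→(q1,x,right)
state=q1 head=-1 tape=zx[_]xyxz   (q1,_)→(q2,z,right)
state=q2 head=0 tape=zxz[x]yxz   (q2,x)→(q1,_,left)
state=q1 head=-1 tape=zx[z]_yxz   (q1,z)→(q3,x,right)
state=q3 head=0 tape=zxx[_]yxz   (q3,_)→(q2,y,right)
state=q2 head=1 tape=zxxy[y]xz   (q2,y)→(q2,y,left)
state=q2 head=0 tape=zxx[y]yxz   (q2,y)→(q2,y,left)
state=q2 head=-1 tape=zx[x]yyxz   (q2,x)→(q1,_,left)
state=q1 head=-2 tape=z[x]_yyxz
M halts after 28 transitions.

28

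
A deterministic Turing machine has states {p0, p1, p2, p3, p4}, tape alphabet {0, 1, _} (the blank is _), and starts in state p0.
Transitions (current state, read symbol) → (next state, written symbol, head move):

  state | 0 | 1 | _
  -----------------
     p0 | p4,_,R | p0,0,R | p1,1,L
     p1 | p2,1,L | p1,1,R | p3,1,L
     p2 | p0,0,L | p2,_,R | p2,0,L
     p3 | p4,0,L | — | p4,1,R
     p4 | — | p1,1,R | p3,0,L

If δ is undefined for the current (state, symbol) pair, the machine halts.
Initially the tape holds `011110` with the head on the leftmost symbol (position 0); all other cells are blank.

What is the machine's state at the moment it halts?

state=p0 head=0 tape=[0]11110_   (p0,0)→(p4,_,R)
state=p4 head=1 tape=_[1]1110_   (p4,1)→(p1,1,R)
state=p1 head=2 tape=_1[1]110_   (p1,1)→(p1,1,R)
state=p1 head=3 tape=_11[1]10_   (p1,1)→(p1,1,R)
state=p1 head=4 tape=_111[1]0_   (p1,1)→(p1,1,R)
state=p1 head=5 tape=_1111[0]_   (p1,0)→(p2,1,L)
state=p2 head=4 tape=_111[1]1_   (p2,1)→(p2,_,R)
state=p2 head=5 tape=_111_[1]_   (p2,1)→(p2,_,R)
state=p2 head=6 tape=_111__[_]   (p2,_)→(p2,0,L)
state=p2 head=5 tape=_111_[_]0   (p2,_)→(p2,0,L)
state=p2 head=4 tape=_111[_]00   (p2,_)→(p2,0,L)
state=p2 head=3 tape=_11[1]000   (p2,1)→(p2,_,R)
state=p2 head=4 tape=_11_[0]00   (p2,0)→(p0,0,L)
state=p0 head=3 tape=_11[_]000   (p0,_)→(p1,1,L)
state=p1 head=2 tape=_1[1]1000   (p1,1)→(p1,1,R)
state=p1 head=3 tape=_11[1]000   (p1,1)→(p1,1,R)
state=p1 head=4 tape=_111[0]00   (p1,0)→(p2,1,L)
state=p2 head=3 tape=_11[1]100   (p2,1)→(p2,_,R)
state=p2 head=4 tape=_11_[1]00   (p2,1)→(p2,_,R)
state=p2 head=5 tape=_11__[0]0   (p2,0)→(p0,0,L)
state=p0 head=4 tape=_11_[_]00   (p0,_)→(p1,1,L)
state=p1 head=3 tape=_11[_]100   (p1,_)→(p3,1,L)
state=p3 head=2 tape=_1[1]1100
No transition is defined for (p3, 1); M halts in state p3.

p3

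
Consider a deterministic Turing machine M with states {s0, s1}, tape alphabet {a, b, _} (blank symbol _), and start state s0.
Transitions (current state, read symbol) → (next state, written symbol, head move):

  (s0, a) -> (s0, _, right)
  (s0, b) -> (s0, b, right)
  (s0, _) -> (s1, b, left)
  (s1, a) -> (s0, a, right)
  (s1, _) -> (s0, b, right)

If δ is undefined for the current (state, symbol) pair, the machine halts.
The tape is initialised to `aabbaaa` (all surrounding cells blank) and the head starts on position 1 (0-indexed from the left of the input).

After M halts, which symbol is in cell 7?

state=s0 head=1 tape=a[a]bbaaa__   (s0,a)→(s0,_,right)
state=s0 head=2 tape=a_[b]baaa__   (s0,b)→(s0,b,right)
state=s0 head=3 tape=a_b[b]aaa__   (s0,b)→(s0,b,right)
state=s0 head=4 tape=a_bb[a]aa__   (s0,a)→(s0,_,right)
state=s0 head=5 tape=a_bb_[a]a__   (s0,a)→(s0,_,right)
state=s0 head=6 tape=a_bb__[a]__   (s0,a)→(s0,_,right)
state=s0 head=7 tape=a_bb___[_]_   (s0,_)→(s1,b,left)
state=s1 head=6 tape=a_bb__[_]b_   (s1,_)→(s0,b,right)
state=s0 head=7 tape=a_bb__b[b]_   (s0,b)→(s0,b,right)
state=s0 head=8 tape=a_bb__bb[_]   (s0,_)→(s1,b,left)
state=s1 head=7 tape=a_bb__b[b]b
Cell 7 holds b when M halts.

b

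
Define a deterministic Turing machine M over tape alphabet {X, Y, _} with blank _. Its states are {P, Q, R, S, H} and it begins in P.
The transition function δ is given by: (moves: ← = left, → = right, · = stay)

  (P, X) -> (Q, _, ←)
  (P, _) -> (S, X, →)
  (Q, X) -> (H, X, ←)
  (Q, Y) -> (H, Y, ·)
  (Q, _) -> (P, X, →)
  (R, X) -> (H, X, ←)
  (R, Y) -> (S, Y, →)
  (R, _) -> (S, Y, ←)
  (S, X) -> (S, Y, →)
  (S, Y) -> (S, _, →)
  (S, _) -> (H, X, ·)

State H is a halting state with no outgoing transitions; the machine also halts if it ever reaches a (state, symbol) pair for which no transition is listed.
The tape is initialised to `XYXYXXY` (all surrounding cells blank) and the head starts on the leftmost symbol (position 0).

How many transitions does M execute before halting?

10

P | _[X]YXYXXY_   read X → write _, move ←, go to Q
Q | [_]_YXYXXY_   read _ → write X, move →, go to P
P | X[_]YXYXXY_   read _ → write X, move →, go to S
S | XX[Y]XYXXY_   read Y → write _, move →, go to S
S | XX_[X]YXXY_   read X → write Y, move →, go to S
S | XX_Y[Y]XXY_   read Y → write _, move →, go to S
S | XX_Y_[X]XY_   read X → write Y, move →, go to S
S | XX_Y_Y[X]Y_   read X → write Y, move →, go to S
S | XX_Y_YY[Y]_   read Y → write _, move →, go to S
S | XX_Y_YY_[_]   read _ → write X, move ·, go to H
H | XX_Y_YY_[X]
M halts after 10 transitions.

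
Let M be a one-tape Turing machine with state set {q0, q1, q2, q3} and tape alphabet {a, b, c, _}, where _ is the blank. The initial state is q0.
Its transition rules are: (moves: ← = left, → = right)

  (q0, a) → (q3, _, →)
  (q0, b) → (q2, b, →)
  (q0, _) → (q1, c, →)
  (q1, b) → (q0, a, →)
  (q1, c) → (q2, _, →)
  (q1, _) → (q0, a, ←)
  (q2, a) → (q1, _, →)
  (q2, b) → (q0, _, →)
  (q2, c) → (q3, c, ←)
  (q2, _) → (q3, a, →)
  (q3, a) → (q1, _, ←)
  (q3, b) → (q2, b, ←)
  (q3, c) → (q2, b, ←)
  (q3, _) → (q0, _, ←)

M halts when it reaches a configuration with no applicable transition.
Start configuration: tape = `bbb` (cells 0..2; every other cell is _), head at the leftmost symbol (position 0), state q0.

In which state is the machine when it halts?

q0

state=q0 head=0 tape=[b]bb__   (q0,b)→(q2,b,→)
state=q2 head=1 tape=b[b]b__   (q2,b)→(q0,_,→)
state=q0 head=2 tape=b_[b]__   (q0,b)→(q2,b,→)
state=q2 head=3 tape=b_b[_]_   (q2,_)→(q3,a,→)
state=q3 head=4 tape=b_ba[_]   (q3,_)→(q0,_,←)
state=q0 head=3 tape=b_b[a]_   (q0,a)→(q3,_,→)
state=q3 head=4 tape=b_b_[_]   (q3,_)→(q0,_,←)
state=q0 head=3 tape=b_b[_]_   (q0,_)→(q1,c,→)
state=q1 head=4 tape=b_bc[_]   (q1,_)→(q0,a,←)
state=q0 head=3 tape=b_b[c]a
No transition is defined for (q0, c); M halts in state q0.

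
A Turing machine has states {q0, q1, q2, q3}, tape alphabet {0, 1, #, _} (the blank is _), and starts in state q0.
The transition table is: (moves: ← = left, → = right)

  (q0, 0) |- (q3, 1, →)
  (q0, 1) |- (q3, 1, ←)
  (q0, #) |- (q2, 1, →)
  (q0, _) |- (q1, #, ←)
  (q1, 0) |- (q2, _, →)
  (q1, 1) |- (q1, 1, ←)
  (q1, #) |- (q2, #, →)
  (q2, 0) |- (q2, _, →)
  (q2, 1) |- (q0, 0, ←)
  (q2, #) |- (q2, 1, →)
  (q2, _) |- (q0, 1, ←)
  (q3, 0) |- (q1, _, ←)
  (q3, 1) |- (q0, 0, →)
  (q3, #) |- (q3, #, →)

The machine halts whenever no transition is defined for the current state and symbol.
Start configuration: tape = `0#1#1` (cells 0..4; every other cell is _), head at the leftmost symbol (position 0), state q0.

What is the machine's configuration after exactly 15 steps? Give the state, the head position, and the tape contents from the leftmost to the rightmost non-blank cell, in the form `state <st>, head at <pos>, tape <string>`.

state=q0 head=0 tape=_[0]#1#1   (q0,0)→(q3,1,→)
state=q3 head=1 tape=_1[#]1#1   (q3,#)→(q3,#,→)
state=q3 head=2 tape=_1#[1]#1   (q3,1)→(q0,0,→)
state=q0 head=3 tape=_1#0[#]1   (q0,#)→(q2,1,→)
state=q2 head=4 tape=_1#01[1]   (q2,1)→(q0,0,←)
state=q0 head=3 tape=_1#0[1]0   (q0,1)→(q3,1,←)
state=q3 head=2 tape=_1#[0]10   (q3,0)→(q1,_,←)
state=q1 head=1 tape=_1[#]_10   (q1,#)→(q2,#,→)
state=q2 head=2 tape=_1#[_]10   (q2,_)→(q0,1,←)
state=q0 head=1 tape=_1[#]110   (q0,#)→(q2,1,→)
state=q2 head=2 tape=_11[1]10   (q2,1)→(q0,0,←)
state=q0 head=1 tape=_1[1]010   (q0,1)→(q3,1,←)
state=q3 head=0 tape=_[1]1010   (q3,1)→(q0,0,→)
state=q0 head=1 tape=_0[1]010   (q0,1)→(q3,1,←)
state=q3 head=0 tape=_[0]1010   (q3,0)→(q1,_,←)
state=q1 head=-1 tape=[_]_1010
After 15 steps: state q1, head at -1, tape 1010.

state q1, head at -1, tape 1010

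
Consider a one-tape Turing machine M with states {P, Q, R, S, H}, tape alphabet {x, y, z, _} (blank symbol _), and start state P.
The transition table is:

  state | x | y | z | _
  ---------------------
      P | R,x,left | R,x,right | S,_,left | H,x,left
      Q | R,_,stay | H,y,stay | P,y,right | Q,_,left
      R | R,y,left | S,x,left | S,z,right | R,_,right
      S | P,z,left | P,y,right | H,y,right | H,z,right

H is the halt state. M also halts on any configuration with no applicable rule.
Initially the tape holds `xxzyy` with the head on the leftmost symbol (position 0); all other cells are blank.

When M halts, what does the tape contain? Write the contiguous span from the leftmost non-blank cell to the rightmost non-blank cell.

zxxzyy

state=P head=0 tape=_[x]xzyy   (P,x)→(R,x,left)
state=R head=-1 tape=[_]xxzyy   (R,_)→(R,_,right)
state=R head=0 tape=_[x]xzyy   (R,x)→(R,y,left)
state=R head=-1 tape=[_]yxzyy   (R,_)→(R,_,right)
state=R head=0 tape=_[y]xzyy   (R,y)→(S,x,left)
state=S head=-1 tape=[_]xxzyy   (S,_)→(H,z,right)
state=H head=0 tape=z[x]xzyy
The non-blank tape span at halt is zxxzyy.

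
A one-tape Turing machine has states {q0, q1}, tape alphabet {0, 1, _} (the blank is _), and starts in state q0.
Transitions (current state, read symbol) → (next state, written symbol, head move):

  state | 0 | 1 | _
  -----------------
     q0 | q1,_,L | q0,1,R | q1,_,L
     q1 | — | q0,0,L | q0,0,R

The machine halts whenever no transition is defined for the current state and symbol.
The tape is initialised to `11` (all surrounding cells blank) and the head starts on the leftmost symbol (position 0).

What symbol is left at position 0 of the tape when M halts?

0

state=q0 head=0 tape=__[1]1_   (q0,1)→(q0,1,R)
state=q0 head=1 tape=__1[1]_   (q0,1)→(q0,1,R)
state=q0 head=2 tape=__11[_]   (q0,_)→(q1,_,L)
state=q1 head=1 tape=__1[1]_   (q1,1)→(q0,0,L)
state=q0 head=0 tape=__[1]0_   (q0,1)→(q0,1,R)
state=q0 head=1 tape=__1[0]_   (q0,0)→(q1,_,L)
state=q1 head=0 tape=__[1]__   (q1,1)→(q0,0,L)
state=q0 head=-1 tape=_[_]0__   (q0,_)→(q1,_,L)
state=q1 head=-2 tape=[_]_0__   (q1,_)→(q0,0,R)
state=q0 head=-1 tape=0[_]0__   (q0,_)→(q1,_,L)
state=q1 head=-2 tape=[0]_0__
Cell 0 holds 0 when M halts.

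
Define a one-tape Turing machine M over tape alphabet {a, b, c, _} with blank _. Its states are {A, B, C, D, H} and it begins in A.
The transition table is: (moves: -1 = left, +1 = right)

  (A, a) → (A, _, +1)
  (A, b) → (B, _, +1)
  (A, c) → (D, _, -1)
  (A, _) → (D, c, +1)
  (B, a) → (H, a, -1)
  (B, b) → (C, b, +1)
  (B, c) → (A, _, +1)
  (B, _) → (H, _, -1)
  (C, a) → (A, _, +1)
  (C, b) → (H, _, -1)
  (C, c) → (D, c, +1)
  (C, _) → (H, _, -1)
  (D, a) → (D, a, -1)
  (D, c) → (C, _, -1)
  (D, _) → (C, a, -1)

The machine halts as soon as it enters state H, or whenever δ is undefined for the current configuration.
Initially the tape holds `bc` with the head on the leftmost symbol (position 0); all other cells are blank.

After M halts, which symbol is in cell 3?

state=A head=0 tape=[b]c__   (A,b)→(B,_,+1)
state=B head=1 tape=_[c]__   (B,c)→(A,_,+1)
state=A head=2 tape=__[_]_   (A,_)→(D,c,+1)
state=D head=3 tape=__c[_]   (D,_)→(C,a,-1)
state=C head=2 tape=__[c]a   (C,c)→(D,c,+1)
state=D head=3 tape=__c[a]   (D,a)→(D,a,-1)
state=D head=2 tape=__[c]a   (D,c)→(C,_,-1)
state=C head=1 tape=_[_]_a   (C,_)→(H,_,-1)
state=H head=0 tape=[_]__a
Cell 3 holds a when M halts.

a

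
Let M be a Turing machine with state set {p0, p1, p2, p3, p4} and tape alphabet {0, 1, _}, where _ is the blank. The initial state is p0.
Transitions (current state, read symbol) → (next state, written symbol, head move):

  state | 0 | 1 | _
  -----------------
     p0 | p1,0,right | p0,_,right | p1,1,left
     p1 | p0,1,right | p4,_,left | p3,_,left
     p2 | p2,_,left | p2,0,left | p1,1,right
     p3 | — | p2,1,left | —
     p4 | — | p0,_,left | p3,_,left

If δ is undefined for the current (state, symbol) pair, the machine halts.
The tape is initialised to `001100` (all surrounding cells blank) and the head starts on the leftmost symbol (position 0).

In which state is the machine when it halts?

p0 | [0]01100_   read 0 → write 0, move right, go to p1
p1 | 0[0]1100_   read 0 → write 1, move right, go to p0
p0 | 01[1]100_   read 1 → write _, move right, go to p0
p0 | 01_[1]00_   read 1 → write _, move right, go to p0
p0 | 01__[0]0_   read 0 → write 0, move right, go to p1
p1 | 01__0[0]_   read 0 → write 1, move right, go to p0
p0 | 01__01[_]   read _ → write 1, move left, go to p1
p1 | 01__0[1]1   read 1 → write _, move left, go to p4
p4 | 01__[0]_1
No transition is defined for (p4, 0); M halts in state p4.

p4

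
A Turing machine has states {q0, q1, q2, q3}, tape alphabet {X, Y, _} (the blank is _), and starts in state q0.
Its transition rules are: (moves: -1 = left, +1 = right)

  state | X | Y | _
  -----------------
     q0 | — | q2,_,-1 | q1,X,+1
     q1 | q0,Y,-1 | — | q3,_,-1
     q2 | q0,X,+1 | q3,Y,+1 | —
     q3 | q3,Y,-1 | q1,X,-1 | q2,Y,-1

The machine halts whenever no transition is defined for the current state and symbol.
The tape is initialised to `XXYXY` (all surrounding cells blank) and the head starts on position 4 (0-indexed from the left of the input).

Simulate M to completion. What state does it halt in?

q0

state=q0 head=4 tape=XXYX[Y]_   (q0,Y)→(q2,_,-1)
state=q2 head=3 tape=XXY[X]__   (q2,X)→(q0,X,+1)
state=q0 head=4 tape=XXYX[_]_   (q0,_)→(q1,X,+1)
state=q1 head=5 tape=XXYXX[_]   (q1,_)→(q3,_,-1)
state=q3 head=4 tape=XXYX[X]_   (q3,X)→(q3,Y,-1)
state=q3 head=3 tape=XXY[X]Y_   (q3,X)→(q3,Y,-1)
state=q3 head=2 tape=XX[Y]YY_   (q3,Y)→(q1,X,-1)
state=q1 head=1 tape=X[X]XYY_   (q1,X)→(q0,Y,-1)
state=q0 head=0 tape=[X]YXYY_
No transition is defined for (q0, X); M halts in state q0.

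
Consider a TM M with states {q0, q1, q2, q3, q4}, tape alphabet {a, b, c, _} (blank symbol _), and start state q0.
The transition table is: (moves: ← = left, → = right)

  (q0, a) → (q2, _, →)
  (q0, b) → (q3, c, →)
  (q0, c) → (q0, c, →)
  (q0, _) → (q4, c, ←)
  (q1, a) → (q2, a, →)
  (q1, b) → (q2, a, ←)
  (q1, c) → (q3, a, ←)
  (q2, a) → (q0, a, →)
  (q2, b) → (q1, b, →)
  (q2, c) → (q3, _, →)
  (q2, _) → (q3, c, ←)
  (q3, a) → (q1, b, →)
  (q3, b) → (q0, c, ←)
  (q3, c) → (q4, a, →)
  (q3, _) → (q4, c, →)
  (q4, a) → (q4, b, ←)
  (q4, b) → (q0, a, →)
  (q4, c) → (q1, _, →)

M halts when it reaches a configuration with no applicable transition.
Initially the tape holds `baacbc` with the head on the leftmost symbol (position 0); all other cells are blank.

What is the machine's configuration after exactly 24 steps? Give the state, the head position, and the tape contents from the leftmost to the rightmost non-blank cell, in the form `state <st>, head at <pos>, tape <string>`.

q0 | [b]aacbc_   read b → write c, move →, go to q3
q3 | c[a]acbc_   read a → write b, move →, go to q1
q1 | cb[a]cbc_   read a → write a, move →, go to q2
q2 | cba[c]bc_   read c → write _, move →, go to q3
q3 | cba_[b]c_   read b → write c, move ←, go to q0
q0 | cba[_]cc_   read _ → write c, move ←, go to q4
q4 | cb[a]ccc_   read a → write b, move ←, go to q4
q4 | c[b]bccc_   read b → write a, move →, go to q0
q0 | ca[b]ccc_   read b → write c, move →, go to q3
q3 | cac[c]cc_   read c → write a, move →, go to q4
q4 | caca[c]c_   read c → write _, move →, go to q1
q1 | caca_[c]_   read c → write a, move ←, go to q3
q3 | caca[_]a_   read _ → write c, move →, go to q4
q4 | cacac[a]_   read a → write b, move ←, go to q4
q4 | caca[c]b_   read c → write _, move →, go to q1
q1 | caca_[b]_   read b → write a, move ←, go to q2
q2 | caca[_]a_   read _ → write c, move ←, go to q3
q3 | cac[a]ca_   read a → write b, move →, go to q1
q1 | cacb[c]a_   read c → write a, move ←, go to q3
q3 | cac[b]aa_   read b → write c, move ←, go to q0
q0 | ca[c]caa_   read c → write c, move →, go to q0
q0 | cac[c]aa_   read c → write c, move →, go to q0
q0 | cacc[a]a_   read a → write _, move →, go to q2
q2 | cacc_[a]_   read a → write a, move →, go to q0
q0 | cacc_a[_]
After 24 steps: state q0, head at 6, tape cacc_a.

state q0, head at 6, tape cacc_a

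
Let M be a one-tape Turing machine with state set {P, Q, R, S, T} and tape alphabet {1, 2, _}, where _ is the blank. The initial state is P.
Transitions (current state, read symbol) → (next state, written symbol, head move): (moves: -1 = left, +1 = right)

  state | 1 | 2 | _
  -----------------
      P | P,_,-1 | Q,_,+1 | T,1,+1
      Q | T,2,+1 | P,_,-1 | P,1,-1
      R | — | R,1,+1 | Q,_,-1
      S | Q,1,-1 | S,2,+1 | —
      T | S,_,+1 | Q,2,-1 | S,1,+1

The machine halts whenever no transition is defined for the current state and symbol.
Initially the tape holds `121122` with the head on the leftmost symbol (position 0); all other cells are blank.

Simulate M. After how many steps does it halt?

P | __[1]21122   read 1 → write _, move -1, go to P
P | _[_]_21122   read _ → write 1, move +1, go to T
T | _1[_]21122   read _ → write 1, move +1, go to S
S | _11[2]1122   read 2 → write 2, move +1, go to S
S | _112[1]122   read 1 → write 1, move -1, go to Q
Q | _11[2]1122   read 2 → write _, move -1, go to P
P | _1[1]_1122   read 1 → write _, move -1, go to P
P | _[1]__1122   read 1 → write _, move -1, go to P
P | [_]___1122   read _ → write 1, move +1, go to T
T | 1[_]__1122   read _ → write 1, move +1, go to S
S | 11[_]_1122
M halts after 10 transitions.

10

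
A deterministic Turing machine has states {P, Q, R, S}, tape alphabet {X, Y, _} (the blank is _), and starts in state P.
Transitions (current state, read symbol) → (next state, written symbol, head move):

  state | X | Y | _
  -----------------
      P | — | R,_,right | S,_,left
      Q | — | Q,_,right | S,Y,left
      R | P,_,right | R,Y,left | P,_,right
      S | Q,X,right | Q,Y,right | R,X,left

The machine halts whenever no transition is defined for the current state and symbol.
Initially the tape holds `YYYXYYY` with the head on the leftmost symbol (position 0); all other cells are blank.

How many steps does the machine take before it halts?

state=P head=0 tape=[Y]YYXYYY__   (P,Y)→(R,_,right)
state=R head=1 tape=_[Y]YXYYY__   (R,Y)→(R,Y,left)
state=R head=0 tape=[_]YYXYYY__   (R,_)→(P,_,right)
state=P head=1 tape=_[Y]YXYYY__   (P,Y)→(R,_,right)
state=R head=2 tape=__[Y]XYYY__   (R,Y)→(R,Y,left)
state=R head=1 tape=_[_]YXYYY__   (R,_)→(P,_,right)
state=P head=2 tape=__[Y]XYYY__   (P,Y)→(R,_,right)
state=R head=3 tape=___[X]YYY__   (R,X)→(P,_,right)
state=P head=4 tape=____[Y]YY__   (P,Y)→(R,_,right)
state=R head=5 tape=_____[Y]Y__   (R,Y)→(R,Y,left)
state=R head=4 tape=____[_]YY__   (R,_)→(P,_,right)
state=P head=5 tape=_____[Y]Y__   (P,Y)→(R,_,right)
state=R head=6 tape=______[Y]__   (R,Y)→(R,Y,left)
state=R head=5 tape=_____[_]Y__   (R,_)→(P,_,right)
state=P head=6 tape=______[Y]__   (P,Y)→(R,_,right)
state=R head=7 tape=_______[_]_   (R,_)→(P,_,right)
state=P head=8 tape=________[_]   (P,_)→(S,_,left)
state=S head=7 tape=_______[_]_   (S,_)→(R,X,left)
state=R head=6 tape=______[_]X_   (R,_)→(P,_,right)
state=P head=7 tape=_______[X]_
M halts after 19 transitions.

19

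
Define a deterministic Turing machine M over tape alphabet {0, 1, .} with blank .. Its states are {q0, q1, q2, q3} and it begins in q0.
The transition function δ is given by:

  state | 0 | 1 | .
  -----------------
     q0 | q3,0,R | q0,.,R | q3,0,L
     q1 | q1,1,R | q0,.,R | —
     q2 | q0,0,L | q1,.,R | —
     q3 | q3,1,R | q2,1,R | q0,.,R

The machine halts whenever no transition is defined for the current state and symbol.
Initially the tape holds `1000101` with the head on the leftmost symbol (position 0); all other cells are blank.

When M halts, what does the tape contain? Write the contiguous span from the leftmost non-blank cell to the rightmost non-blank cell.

011.01

q0 | [1]000101.   read 1 → write ., move R, go to q0
q0 | .[0]00101.   read 0 → write 0, move R, go to q3
q3 | .0[0]0101.   read 0 → write 1, move R, go to q3
q3 | .01[0]101.   read 0 → write 1, move R, go to q3
q3 | .011[1]01.   read 1 → write 1, move R, go to q2
q2 | .0111[0]1.   read 0 → write 0, move L, go to q0
q0 | .011[1]01.   read 1 → write ., move R, go to q0
q0 | .011.[0]1.   read 0 → write 0, move R, go to q3
q3 | .011.0[1].   read 1 → write 1, move R, go to q2
q2 | .011.01[.]
The non-blank tape span at halt is 011.01.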